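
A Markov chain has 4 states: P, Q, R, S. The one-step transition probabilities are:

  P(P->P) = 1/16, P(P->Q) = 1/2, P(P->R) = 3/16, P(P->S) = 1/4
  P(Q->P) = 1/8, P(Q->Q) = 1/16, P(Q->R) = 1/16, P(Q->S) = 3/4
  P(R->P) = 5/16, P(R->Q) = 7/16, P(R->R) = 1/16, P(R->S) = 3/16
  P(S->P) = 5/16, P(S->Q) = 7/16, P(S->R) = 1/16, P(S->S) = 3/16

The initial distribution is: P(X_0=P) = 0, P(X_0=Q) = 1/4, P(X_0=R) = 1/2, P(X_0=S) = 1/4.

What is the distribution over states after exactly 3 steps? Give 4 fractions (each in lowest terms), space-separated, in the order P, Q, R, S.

Answer: 3377/16384 1339/4096 349/4096 6255/16384

Derivation:
Propagating the distribution step by step (d_{t+1} = d_t * P):
d_0 = (P=0, Q=1/4, R=1/2, S=1/4)
  d_1[P] = 0*1/16 + 1/4*1/8 + 1/2*5/16 + 1/4*5/16 = 17/64
  d_1[Q] = 0*1/2 + 1/4*1/16 + 1/2*7/16 + 1/4*7/16 = 11/32
  d_1[R] = 0*3/16 + 1/4*1/16 + 1/2*1/16 + 1/4*1/16 = 1/16
  d_1[S] = 0*1/4 + 1/4*3/4 + 1/2*3/16 + 1/4*3/16 = 21/64
d_1 = (P=17/64, Q=11/32, R=1/16, S=21/64)
  d_2[P] = 17/64*1/16 + 11/32*1/8 + 1/16*5/16 + 21/64*5/16 = 93/512
  d_2[Q] = 17/64*1/2 + 11/32*1/16 + 1/16*7/16 + 21/64*7/16 = 333/1024
  d_2[R] = 17/64*3/16 + 11/32*1/16 + 1/16*1/16 + 21/64*1/16 = 49/512
  d_2[S] = 17/64*1/4 + 11/32*3/4 + 1/16*3/16 + 21/64*3/16 = 407/1024
d_2 = (P=93/512, Q=333/1024, R=49/512, S=407/1024)
  d_3[P] = 93/512*1/16 + 333/1024*1/8 + 49/512*5/16 + 407/1024*5/16 = 3377/16384
  d_3[Q] = 93/512*1/2 + 333/1024*1/16 + 49/512*7/16 + 407/1024*7/16 = 1339/4096
  d_3[R] = 93/512*3/16 + 333/1024*1/16 + 49/512*1/16 + 407/1024*1/16 = 349/4096
  d_3[S] = 93/512*1/4 + 333/1024*3/4 + 49/512*3/16 + 407/1024*3/16 = 6255/16384
d_3 = (P=3377/16384, Q=1339/4096, R=349/4096, S=6255/16384)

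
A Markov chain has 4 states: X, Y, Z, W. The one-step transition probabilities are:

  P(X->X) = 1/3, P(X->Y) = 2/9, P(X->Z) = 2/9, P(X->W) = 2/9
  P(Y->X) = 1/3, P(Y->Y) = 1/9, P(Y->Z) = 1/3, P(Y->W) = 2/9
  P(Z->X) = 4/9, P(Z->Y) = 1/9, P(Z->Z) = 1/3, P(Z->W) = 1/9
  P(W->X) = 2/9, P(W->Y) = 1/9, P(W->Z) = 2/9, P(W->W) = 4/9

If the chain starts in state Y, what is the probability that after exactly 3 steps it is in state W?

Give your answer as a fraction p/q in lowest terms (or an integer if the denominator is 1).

Computing P^3 by repeated multiplication:
P^1 =
  X: [1/3, 2/9, 2/9, 2/9]
  Y: [1/3, 1/9, 1/3, 2/9]
  Z: [4/9, 1/9, 1/3, 1/9]
  W: [2/9, 1/9, 2/9, 4/9]
P^2 =
  X: [1/3, 4/27, 22/81, 20/81]
  Y: [28/81, 4/27, 22/81, 19/81]
  Z: [29/81, 13/81, 22/81, 17/81]
  W: [25/81, 11/81, 7/27, 8/27]
P^3 =
  X: [245/729, 4/27, 196/729, 20/81]
  Y: [82/243, 109/729, 196/729, 178/729]
  Z: [248/729, 110/729, 197/729, 58/243]
  W: [80/243, 106/729, 194/729, 7/27]

(P^3)[Y -> W] = 178/729

Answer: 178/729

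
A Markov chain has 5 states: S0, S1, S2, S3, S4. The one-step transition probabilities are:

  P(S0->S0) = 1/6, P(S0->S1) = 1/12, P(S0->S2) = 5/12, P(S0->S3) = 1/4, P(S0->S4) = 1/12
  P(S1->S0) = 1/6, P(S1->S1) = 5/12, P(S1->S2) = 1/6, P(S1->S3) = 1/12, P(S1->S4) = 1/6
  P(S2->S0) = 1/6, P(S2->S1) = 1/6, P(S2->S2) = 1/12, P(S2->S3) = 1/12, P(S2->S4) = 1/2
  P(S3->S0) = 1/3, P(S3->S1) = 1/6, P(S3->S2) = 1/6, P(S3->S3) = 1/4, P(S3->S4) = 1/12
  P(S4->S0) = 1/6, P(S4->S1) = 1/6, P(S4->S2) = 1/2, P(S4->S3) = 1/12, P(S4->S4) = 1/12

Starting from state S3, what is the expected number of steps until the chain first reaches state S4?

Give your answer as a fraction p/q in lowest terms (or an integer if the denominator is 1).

Let h_i = expected steps to first reach S4 from state i.
Boundary: h_S4 = 0.
First-step equations for the other states:
  h_S0 = 1 + 1/6*h_S0 + 1/12*h_S1 + 5/12*h_S2 + 1/4*h_S3 + 1/12*h_S4
  h_S1 = 1 + 1/6*h_S0 + 5/12*h_S1 + 1/6*h_S2 + 1/12*h_S3 + 1/6*h_S4
  h_S2 = 1 + 1/6*h_S0 + 1/6*h_S1 + 1/12*h_S2 + 1/12*h_S3 + 1/2*h_S4
  h_S3 = 1 + 1/3*h_S0 + 1/6*h_S1 + 1/6*h_S2 + 1/4*h_S3 + 1/12*h_S4

Substituting h_S4 = 0 and rearranging gives the linear system (I - Q) h = 1:
  [5/6, -1/12, -5/12, -1/4] . (h_S0, h_S1, h_S2, h_S3) = 1
  [-1/6, 7/12, -1/6, -1/12] . (h_S0, h_S1, h_S2, h_S3) = 1
  [-1/6, -1/6, 11/12, -1/12] . (h_S0, h_S1, h_S2, h_S3) = 1
  [-1/3, -1/6, -1/6, 3/4] . (h_S0, h_S1, h_S2, h_S3) = 1

Solving yields:
  h_S0 = 3088/619
  h_S1 = 3016/619
  h_S2 = 2088/619
  h_S3 = 3332/619

Starting state is S3, so the expected hitting time is h_S3 = 3332/619.

Answer: 3332/619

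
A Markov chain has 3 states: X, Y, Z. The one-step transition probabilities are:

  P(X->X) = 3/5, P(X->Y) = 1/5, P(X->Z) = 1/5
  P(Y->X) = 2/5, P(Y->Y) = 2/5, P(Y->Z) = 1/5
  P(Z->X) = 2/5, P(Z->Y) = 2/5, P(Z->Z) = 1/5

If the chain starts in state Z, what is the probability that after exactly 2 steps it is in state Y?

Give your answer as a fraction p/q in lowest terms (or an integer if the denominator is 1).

Computing P^2 by repeated multiplication:
P^1 =
  X: [3/5, 1/5, 1/5]
  Y: [2/5, 2/5, 1/5]
  Z: [2/5, 2/5, 1/5]
P^2 =
  X: [13/25, 7/25, 1/5]
  Y: [12/25, 8/25, 1/5]
  Z: [12/25, 8/25, 1/5]

(P^2)[Z -> Y] = 8/25

Answer: 8/25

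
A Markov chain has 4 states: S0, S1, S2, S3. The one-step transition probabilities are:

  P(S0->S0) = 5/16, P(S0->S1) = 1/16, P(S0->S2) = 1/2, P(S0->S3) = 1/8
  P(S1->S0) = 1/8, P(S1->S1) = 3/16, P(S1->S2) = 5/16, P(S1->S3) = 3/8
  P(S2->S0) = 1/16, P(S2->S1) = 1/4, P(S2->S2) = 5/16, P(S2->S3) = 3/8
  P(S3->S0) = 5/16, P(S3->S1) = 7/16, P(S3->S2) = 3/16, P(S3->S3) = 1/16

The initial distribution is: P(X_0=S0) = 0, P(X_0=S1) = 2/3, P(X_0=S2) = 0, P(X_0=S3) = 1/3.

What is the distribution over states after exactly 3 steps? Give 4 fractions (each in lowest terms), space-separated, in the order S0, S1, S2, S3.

Propagating the distribution step by step (d_{t+1} = d_t * P):
d_0 = (S0=0, S1=2/3, S2=0, S3=1/3)
  d_1[S0] = 0*5/16 + 2/3*1/8 + 0*1/16 + 1/3*5/16 = 3/16
  d_1[S1] = 0*1/16 + 2/3*3/16 + 0*1/4 + 1/3*7/16 = 13/48
  d_1[S2] = 0*1/2 + 2/3*5/16 + 0*5/16 + 1/3*3/16 = 13/48
  d_1[S3] = 0*1/8 + 2/3*3/8 + 0*3/8 + 1/3*1/16 = 13/48
d_1 = (S0=3/16, S1=13/48, S2=13/48, S3=13/48)
  d_2[S0] = 3/16*5/16 + 13/48*1/8 + 13/48*1/16 + 13/48*5/16 = 149/768
  d_2[S1] = 3/16*1/16 + 13/48*3/16 + 13/48*1/4 + 13/48*7/16 = 191/768
  d_2[S2] = 3/16*1/2 + 13/48*5/16 + 13/48*5/16 + 13/48*3/16 = 241/768
  d_2[S3] = 3/16*1/8 + 13/48*3/8 + 13/48*3/8 + 13/48*1/16 = 187/768
d_2 = (S0=149/768, S1=191/768, S2=241/768, S3=187/768)
  d_3[S0] = 149/768*5/16 + 191/768*1/8 + 241/768*1/16 + 187/768*5/16 = 2303/12288
  d_3[S1] = 149/768*1/16 + 191/768*3/16 + 241/768*1/4 + 187/768*7/16 = 2995/12288
  d_3[S2] = 149/768*1/2 + 191/768*5/16 + 241/768*5/16 + 187/768*3/16 = 3913/12288
  d_3[S3] = 149/768*1/8 + 191/768*3/8 + 241/768*3/8 + 187/768*1/16 = 3077/12288
d_3 = (S0=2303/12288, S1=2995/12288, S2=3913/12288, S3=3077/12288)

Answer: 2303/12288 2995/12288 3913/12288 3077/12288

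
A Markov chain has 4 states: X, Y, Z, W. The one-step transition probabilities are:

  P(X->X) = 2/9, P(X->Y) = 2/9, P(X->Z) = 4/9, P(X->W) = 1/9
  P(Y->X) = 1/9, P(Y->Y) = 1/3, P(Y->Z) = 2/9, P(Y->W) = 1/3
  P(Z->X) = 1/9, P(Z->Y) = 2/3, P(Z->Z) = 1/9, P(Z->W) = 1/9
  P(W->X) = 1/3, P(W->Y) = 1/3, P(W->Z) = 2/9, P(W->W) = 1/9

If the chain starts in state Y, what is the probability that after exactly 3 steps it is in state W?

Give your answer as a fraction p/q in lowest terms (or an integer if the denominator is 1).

Computing P^3 by repeated multiplication:
P^1 =
  X: [2/9, 2/9, 4/9, 1/9]
  Y: [1/9, 1/3, 2/9, 1/3]
  Z: [1/9, 2/3, 1/9, 1/9]
  W: [1/3, 1/3, 2/9, 1/9]
P^2 =
  X: [13/81, 37/81, 2/9, 13/81]
  Y: [16/81, 32/81, 2/9, 5/27]
  Z: [4/27, 29/81, 19/81, 7/27]
  W: [14/81, 10/27, 22/81, 5/27]
P^3 =
  X: [40/243, 284/729, 170/729, 155/729]
  Y: [127/729, 281/729, 176/729, 145/729]
  Z: [5/27, 32/81, 167/729, 139/729]
  W: [125/729, 295/729, 56/243, 47/243]

(P^3)[Y -> W] = 145/729

Answer: 145/729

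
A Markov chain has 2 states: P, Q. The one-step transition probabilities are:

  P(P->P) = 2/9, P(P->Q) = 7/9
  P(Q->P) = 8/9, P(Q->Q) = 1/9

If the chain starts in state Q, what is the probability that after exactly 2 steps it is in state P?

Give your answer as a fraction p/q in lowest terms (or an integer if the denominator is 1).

Answer: 8/27

Derivation:
Computing P^2 by repeated multiplication:
P^1 =
  P: [2/9, 7/9]
  Q: [8/9, 1/9]
P^2 =
  P: [20/27, 7/27]
  Q: [8/27, 19/27]

(P^2)[Q -> P] = 8/27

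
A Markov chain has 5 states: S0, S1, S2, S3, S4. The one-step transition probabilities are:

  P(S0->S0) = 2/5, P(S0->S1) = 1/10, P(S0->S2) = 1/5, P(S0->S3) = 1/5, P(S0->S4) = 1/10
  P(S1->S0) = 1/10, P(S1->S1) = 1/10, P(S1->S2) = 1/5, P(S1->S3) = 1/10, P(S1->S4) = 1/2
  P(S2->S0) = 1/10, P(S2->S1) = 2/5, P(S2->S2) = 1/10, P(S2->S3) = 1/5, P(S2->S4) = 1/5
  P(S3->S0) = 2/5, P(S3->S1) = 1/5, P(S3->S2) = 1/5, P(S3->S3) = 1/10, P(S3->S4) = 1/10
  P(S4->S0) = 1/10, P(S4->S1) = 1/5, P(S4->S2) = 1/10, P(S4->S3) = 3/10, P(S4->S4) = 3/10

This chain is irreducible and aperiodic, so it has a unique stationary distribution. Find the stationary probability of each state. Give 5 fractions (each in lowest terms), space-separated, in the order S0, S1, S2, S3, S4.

Answer: 704/3161 1808/9483 1517/9483 589/3161 2279/9483

Derivation:
The stationary distribution satisfies pi = pi * P, i.e.:
  pi_S0 = 2/5*pi_S0 + 1/10*pi_S1 + 1/10*pi_S2 + 2/5*pi_S3 + 1/10*pi_S4
  pi_S1 = 1/10*pi_S0 + 1/10*pi_S1 + 2/5*pi_S2 + 1/5*pi_S3 + 1/5*pi_S4
  pi_S2 = 1/5*pi_S0 + 1/5*pi_S1 + 1/10*pi_S2 + 1/5*pi_S3 + 1/10*pi_S4
  pi_S3 = 1/5*pi_S0 + 1/10*pi_S1 + 1/5*pi_S2 + 1/10*pi_S3 + 3/10*pi_S4
  pi_S4 = 1/10*pi_S0 + 1/2*pi_S1 + 1/5*pi_S2 + 1/10*pi_S3 + 3/10*pi_S4
with normalization: pi_S0 + pi_S1 + pi_S2 + pi_S3 + pi_S4 = 1.

Using the first 4 balance equations plus normalization, the linear system A*pi = b is:
  [-3/5, 1/10, 1/10, 2/5, 1/10] . pi = 0
  [1/10, -9/10, 2/5, 1/5, 1/5] . pi = 0
  [1/5, 1/5, -9/10, 1/5, 1/10] . pi = 0
  [1/5, 1/10, 1/5, -9/10, 3/10] . pi = 0
  [1, 1, 1, 1, 1] . pi = 1

Solving yields:
  pi_S0 = 704/3161
  pi_S1 = 1808/9483
  pi_S2 = 1517/9483
  pi_S3 = 589/3161
  pi_S4 = 2279/9483

Verification (pi * P):
  704/3161*2/5 + 1808/9483*1/10 + 1517/9483*1/10 + 589/3161*2/5 + 2279/9483*1/10 = 704/3161 = pi_S0  (ok)
  704/3161*1/10 + 1808/9483*1/10 + 1517/9483*2/5 + 589/3161*1/5 + 2279/9483*1/5 = 1808/9483 = pi_S1  (ok)
  704/3161*1/5 + 1808/9483*1/5 + 1517/9483*1/10 + 589/3161*1/5 + 2279/9483*1/10 = 1517/9483 = pi_S2  (ok)
  704/3161*1/5 + 1808/9483*1/10 + 1517/9483*1/5 + 589/3161*1/10 + 2279/9483*3/10 = 589/3161 = pi_S3  (ok)
  704/3161*1/10 + 1808/9483*1/2 + 1517/9483*1/5 + 589/3161*1/10 + 2279/9483*3/10 = 2279/9483 = pi_S4  (ok)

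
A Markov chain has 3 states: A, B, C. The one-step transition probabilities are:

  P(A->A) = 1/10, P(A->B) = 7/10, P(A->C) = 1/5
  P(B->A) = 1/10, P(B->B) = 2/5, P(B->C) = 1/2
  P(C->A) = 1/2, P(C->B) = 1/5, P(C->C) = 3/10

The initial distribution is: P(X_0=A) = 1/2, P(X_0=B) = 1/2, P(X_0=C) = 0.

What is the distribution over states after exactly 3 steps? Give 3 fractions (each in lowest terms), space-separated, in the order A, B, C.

Propagating the distribution step by step (d_{t+1} = d_t * P):
d_0 = (A=1/2, B=1/2, C=0)
  d_1[A] = 1/2*1/10 + 1/2*1/10 + 0*1/2 = 1/10
  d_1[B] = 1/2*7/10 + 1/2*2/5 + 0*1/5 = 11/20
  d_1[C] = 1/2*1/5 + 1/2*1/2 + 0*3/10 = 7/20
d_1 = (A=1/10, B=11/20, C=7/20)
  d_2[A] = 1/10*1/10 + 11/20*1/10 + 7/20*1/2 = 6/25
  d_2[B] = 1/10*7/10 + 11/20*2/5 + 7/20*1/5 = 9/25
  d_2[C] = 1/10*1/5 + 11/20*1/2 + 7/20*3/10 = 2/5
d_2 = (A=6/25, B=9/25, C=2/5)
  d_3[A] = 6/25*1/10 + 9/25*1/10 + 2/5*1/2 = 13/50
  d_3[B] = 6/25*7/10 + 9/25*2/5 + 2/5*1/5 = 49/125
  d_3[C] = 6/25*1/5 + 9/25*1/2 + 2/5*3/10 = 87/250
d_3 = (A=13/50, B=49/125, C=87/250)

Answer: 13/50 49/125 87/250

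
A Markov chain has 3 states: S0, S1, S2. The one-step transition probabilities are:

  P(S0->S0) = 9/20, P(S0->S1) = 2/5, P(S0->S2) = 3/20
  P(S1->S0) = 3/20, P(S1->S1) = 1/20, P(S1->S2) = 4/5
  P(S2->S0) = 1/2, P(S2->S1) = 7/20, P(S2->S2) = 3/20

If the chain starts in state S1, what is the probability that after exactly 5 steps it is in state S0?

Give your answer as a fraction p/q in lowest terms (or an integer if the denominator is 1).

Computing P^5 by repeated multiplication:
P^1 =
  S0: [9/20, 2/5, 3/20]
  S1: [3/20, 1/20, 4/5]
  S2: [1/2, 7/20, 3/20]
P^2 =
  S0: [27/80, 101/400, 41/100]
  S1: [19/40, 137/400, 73/400]
  S2: [141/400, 27/100, 151/400]
P^3 =
  S0: [1579/4000, 2329/8000, 2513/8000]
  S1: [2851/8000, 271/1000, 2981/8000]
  S2: [3103/8000, 2293/8000, 651/2000]
P^4 =
  S0: [60539/160000, 353/1250, 54277/160000]
  S1: [61973/160000, 45843/160000, 6523/20000]
  S2: [30423/80000, 9069/32000, 53809/160000]
P^5 =
  S0: [1223173/3200000, 181887/640000, 8339/25000]
  S1: [608563/1600000, 181383/640000, 1075959/3200000]
  S2: [1221739/3200000, 113597/400000, 213897/640000]

(P^5)[S1 -> S0] = 608563/1600000

Answer: 608563/1600000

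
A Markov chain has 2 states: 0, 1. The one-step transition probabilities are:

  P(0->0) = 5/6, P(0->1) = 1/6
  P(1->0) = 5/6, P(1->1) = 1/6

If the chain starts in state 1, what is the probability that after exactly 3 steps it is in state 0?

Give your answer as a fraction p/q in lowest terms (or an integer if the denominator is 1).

Answer: 5/6

Derivation:
Computing P^3 by repeated multiplication:
P^1 =
  0: [5/6, 1/6]
  1: [5/6, 1/6]
P^2 =
  0: [5/6, 1/6]
  1: [5/6, 1/6]
P^3 =
  0: [5/6, 1/6]
  1: [5/6, 1/6]

(P^3)[1 -> 0] = 5/6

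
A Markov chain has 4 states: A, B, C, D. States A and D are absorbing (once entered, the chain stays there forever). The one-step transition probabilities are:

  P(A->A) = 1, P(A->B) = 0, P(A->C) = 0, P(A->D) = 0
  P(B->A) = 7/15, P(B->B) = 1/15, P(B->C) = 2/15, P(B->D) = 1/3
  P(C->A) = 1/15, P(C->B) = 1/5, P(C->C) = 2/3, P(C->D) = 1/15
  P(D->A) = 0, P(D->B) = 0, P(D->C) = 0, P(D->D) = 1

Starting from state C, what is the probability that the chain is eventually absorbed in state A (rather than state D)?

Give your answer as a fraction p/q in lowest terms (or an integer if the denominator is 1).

Answer: 35/64

Derivation:
Let a_i = P(absorbed in A | start in state i).
Boundary conditions: a_A = 1, a_D = 0.
For each transient state i, a_i = sum_j P(i->j) * a_j:
  a_B = 7/15*a_A + 1/15*a_B + 2/15*a_C + 1/3*a_D
  a_C = 1/15*a_A + 1/5*a_B + 2/3*a_C + 1/15*a_D

Substituting a_A = 1 and a_D = 0, rearrange to (I - Q) a = r where r[i] = P(i -> A):
  [14/15, -2/15] . (a_B, a_C) = 7/15
  [-1/5, 1/3] . (a_B, a_C) = 1/15

Solving yields:
  a_B = 37/64
  a_C = 35/64

Starting state is C, so the absorption probability is a_C = 35/64.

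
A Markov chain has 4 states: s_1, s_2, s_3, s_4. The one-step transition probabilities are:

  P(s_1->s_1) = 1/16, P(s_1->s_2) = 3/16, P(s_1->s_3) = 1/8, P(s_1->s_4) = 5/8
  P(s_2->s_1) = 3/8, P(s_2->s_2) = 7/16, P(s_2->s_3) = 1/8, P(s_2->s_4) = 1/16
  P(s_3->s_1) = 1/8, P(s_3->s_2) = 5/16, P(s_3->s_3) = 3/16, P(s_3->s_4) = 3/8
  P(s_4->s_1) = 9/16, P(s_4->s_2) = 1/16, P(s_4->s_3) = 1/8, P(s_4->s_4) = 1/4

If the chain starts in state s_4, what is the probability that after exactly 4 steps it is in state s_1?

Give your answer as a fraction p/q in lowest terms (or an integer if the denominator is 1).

Answer: 147/512

Derivation:
Computing P^4 by repeated multiplication:
P^1 =
  s_1: [1/16, 3/16, 1/8, 5/8]
  s_2: [3/8, 7/16, 1/8, 1/16]
  s_3: [1/8, 5/16, 3/16, 3/8]
  s_4: [9/16, 1/16, 1/8, 1/4]
P^2 =
  s_1: [113/256, 11/64, 17/128, 65/256]
  s_2: [61/256, 39/128, 17/128, 83/256]
  s_3: [23/64, 31/128, 35/256, 67/256]
  s_4: [55/256, 3/16, 17/128, 119/256]
P^3 =
  s_1: [515/2048, 441/2048, 273/2048, 819/2048]
  s_2: [21/64, 491/2048, 273/2048, 153/512]
  s_3: [1137/4096, 119/512, 547/4096, 365/1024]
  s_4: [741/2048, 395/2048, 273/2048, 639/2048]
P^4 =
  s_1: [5539/16384, 213/1024, 4369/32768, 10505/32768]
  s_2: [1209/4096, 3715/16384, 4369/32768, 11297/32768]
  s_3: [21083/65536, 7135/32768, 8739/65536, 5361/16384]
  s_4: [147/512, 437/2048, 4369/32768, 11999/32768]

(P^4)[s_4 -> s_1] = 147/512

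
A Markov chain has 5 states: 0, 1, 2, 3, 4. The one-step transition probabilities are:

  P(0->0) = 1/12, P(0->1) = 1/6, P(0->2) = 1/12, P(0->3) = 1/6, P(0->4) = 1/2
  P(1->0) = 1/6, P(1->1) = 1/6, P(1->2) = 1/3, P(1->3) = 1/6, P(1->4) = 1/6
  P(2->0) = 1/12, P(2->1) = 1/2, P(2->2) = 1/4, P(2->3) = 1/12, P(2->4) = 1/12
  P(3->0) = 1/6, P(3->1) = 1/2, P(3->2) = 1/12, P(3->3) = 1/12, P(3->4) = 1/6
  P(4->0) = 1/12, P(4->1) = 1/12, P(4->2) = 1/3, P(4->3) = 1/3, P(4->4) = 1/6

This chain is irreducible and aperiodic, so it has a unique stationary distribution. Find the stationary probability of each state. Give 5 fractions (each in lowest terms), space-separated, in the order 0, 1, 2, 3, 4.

The stationary distribution satisfies pi = pi * P, i.e.:
  pi_0 = 1/12*pi_0 + 1/6*pi_1 + 1/12*pi_2 + 1/6*pi_3 + 1/12*pi_4
  pi_1 = 1/6*pi_0 + 1/6*pi_1 + 1/2*pi_2 + 1/2*pi_3 + 1/12*pi_4
  pi_2 = 1/12*pi_0 + 1/3*pi_1 + 1/4*pi_2 + 1/12*pi_3 + 1/3*pi_4
  pi_3 = 1/6*pi_0 + 1/6*pi_1 + 1/12*pi_2 + 1/12*pi_3 + 1/3*pi_4
  pi_4 = 1/2*pi_0 + 1/6*pi_1 + 1/12*pi_2 + 1/6*pi_3 + 1/6*pi_4
with normalization: pi_0 + pi_1 + pi_2 + pi_3 + pi_4 = 1.

Using the first 4 balance equations plus normalization, the linear system A*pi = b is:
  [-11/12, 1/6, 1/12, 1/6, 1/12] . pi = 0
  [1/6, -5/6, 1/2, 1/2, 1/12] . pi = 0
  [1/12, 1/3, -3/4, 1/12, 1/3] . pi = 0
  [1/6, 1/6, 1/12, -11/12, 1/3] . pi = 0
  [1, 1, 1, 1, 1] . pi = 1

Solving yields:
  pi_0 = 3146/26029
  pi_1 = 7455/26029
  pi_2 = 6298/26029
  pi_3 = 4268/26029
  pi_4 = 4862/26029

Verification (pi * P):
  3146/26029*1/12 + 7455/26029*1/6 + 6298/26029*1/12 + 4268/26029*1/6 + 4862/26029*1/12 = 3146/26029 = pi_0  (ok)
  3146/26029*1/6 + 7455/26029*1/6 + 6298/26029*1/2 + 4268/26029*1/2 + 4862/26029*1/12 = 7455/26029 = pi_1  (ok)
  3146/26029*1/12 + 7455/26029*1/3 + 6298/26029*1/4 + 4268/26029*1/12 + 4862/26029*1/3 = 6298/26029 = pi_2  (ok)
  3146/26029*1/6 + 7455/26029*1/6 + 6298/26029*1/12 + 4268/26029*1/12 + 4862/26029*1/3 = 4268/26029 = pi_3  (ok)
  3146/26029*1/2 + 7455/26029*1/6 + 6298/26029*1/12 + 4268/26029*1/6 + 4862/26029*1/6 = 4862/26029 = pi_4  (ok)

Answer: 3146/26029 7455/26029 6298/26029 4268/26029 4862/26029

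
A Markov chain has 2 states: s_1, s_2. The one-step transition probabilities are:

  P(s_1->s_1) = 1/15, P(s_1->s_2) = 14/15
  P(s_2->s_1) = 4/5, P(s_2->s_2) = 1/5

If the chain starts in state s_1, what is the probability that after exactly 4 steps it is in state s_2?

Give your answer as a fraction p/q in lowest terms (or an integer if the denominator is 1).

Answer: 19376/50625

Derivation:
Computing P^4 by repeated multiplication:
P^1 =
  s_1: [1/15, 14/15]
  s_2: [4/5, 1/5]
P^2 =
  s_1: [169/225, 56/225]
  s_2: [16/75, 59/75]
P^3 =
  s_1: [841/3375, 2534/3375]
  s_2: [724/1125, 401/1125]
P^4 =
  s_1: [31249/50625, 19376/50625]
  s_2: [5536/16875, 11339/16875]

(P^4)[s_1 -> s_2] = 19376/50625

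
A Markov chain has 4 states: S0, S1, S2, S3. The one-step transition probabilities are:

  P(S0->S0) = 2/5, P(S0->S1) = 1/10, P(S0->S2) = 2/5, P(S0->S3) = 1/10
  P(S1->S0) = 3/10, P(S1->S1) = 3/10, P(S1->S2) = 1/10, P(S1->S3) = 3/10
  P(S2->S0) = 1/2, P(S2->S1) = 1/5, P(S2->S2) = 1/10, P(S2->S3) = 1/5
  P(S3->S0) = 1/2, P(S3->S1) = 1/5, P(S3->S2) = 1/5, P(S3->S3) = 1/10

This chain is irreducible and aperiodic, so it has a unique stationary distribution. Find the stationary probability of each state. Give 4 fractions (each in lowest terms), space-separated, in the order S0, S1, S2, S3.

The stationary distribution satisfies pi = pi * P, i.e.:
  pi_S0 = 2/5*pi_S0 + 3/10*pi_S1 + 1/2*pi_S2 + 1/2*pi_S3
  pi_S1 = 1/10*pi_S0 + 3/10*pi_S1 + 1/5*pi_S2 + 1/5*pi_S3
  pi_S2 = 2/5*pi_S0 + 1/10*pi_S1 + 1/10*pi_S2 + 1/5*pi_S3
  pi_S3 = 1/10*pi_S0 + 3/10*pi_S1 + 1/5*pi_S2 + 1/10*pi_S3
with normalization: pi_S0 + pi_S1 + pi_S2 + pi_S3 = 1.

Using the first 3 balance equations plus normalization, the linear system A*pi = b is:
  [-3/5, 3/10, 1/2, 1/2] . pi = 0
  [1/10, -7/10, 1/5, 1/5] . pi = 0
  [2/5, 1/10, -9/10, 1/5] . pi = 0
  [1, 1, 1, 1] . pi = 1

Solving yields:
  pi_S0 = 41/97
  pi_S1 = 17/97
  pi_S2 = 259/1067
  pi_S3 = 170/1067

Verification (pi * P):
  41/97*2/5 + 17/97*3/10 + 259/1067*1/2 + 170/1067*1/2 = 41/97 = pi_S0  (ok)
  41/97*1/10 + 17/97*3/10 + 259/1067*1/5 + 170/1067*1/5 = 17/97 = pi_S1  (ok)
  41/97*2/5 + 17/97*1/10 + 259/1067*1/10 + 170/1067*1/5 = 259/1067 = pi_S2  (ok)
  41/97*1/10 + 17/97*3/10 + 259/1067*1/5 + 170/1067*1/10 = 170/1067 = pi_S3  (ok)

Answer: 41/97 17/97 259/1067 170/1067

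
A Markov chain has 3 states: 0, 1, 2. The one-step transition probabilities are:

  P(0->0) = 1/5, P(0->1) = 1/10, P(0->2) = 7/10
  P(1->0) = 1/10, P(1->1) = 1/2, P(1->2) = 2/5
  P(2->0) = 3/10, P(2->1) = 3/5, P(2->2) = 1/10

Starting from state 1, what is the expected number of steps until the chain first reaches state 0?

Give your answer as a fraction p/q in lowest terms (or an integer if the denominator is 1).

Answer: 130/21

Derivation:
Let h_i = expected steps to first reach 0 from state i.
Boundary: h_0 = 0.
First-step equations for the other states:
  h_1 = 1 + 1/10*h_0 + 1/2*h_1 + 2/5*h_2
  h_2 = 1 + 3/10*h_0 + 3/5*h_1 + 1/10*h_2

Substituting h_0 = 0 and rearranging gives the linear system (I - Q) h = 1:
  [1/2, -2/5] . (h_1, h_2) = 1
  [-3/5, 9/10] . (h_1, h_2) = 1

Solving yields:
  h_1 = 130/21
  h_2 = 110/21

Starting state is 1, so the expected hitting time is h_1 = 130/21.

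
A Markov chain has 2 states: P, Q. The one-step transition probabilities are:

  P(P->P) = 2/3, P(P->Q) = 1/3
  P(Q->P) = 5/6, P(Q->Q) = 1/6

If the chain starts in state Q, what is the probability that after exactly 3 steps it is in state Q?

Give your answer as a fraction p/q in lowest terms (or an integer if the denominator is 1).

Answer: 61/216

Derivation:
Computing P^3 by repeated multiplication:
P^1 =
  P: [2/3, 1/3]
  Q: [5/6, 1/6]
P^2 =
  P: [13/18, 5/18]
  Q: [25/36, 11/36]
P^3 =
  P: [77/108, 31/108]
  Q: [155/216, 61/216]

(P^3)[Q -> Q] = 61/216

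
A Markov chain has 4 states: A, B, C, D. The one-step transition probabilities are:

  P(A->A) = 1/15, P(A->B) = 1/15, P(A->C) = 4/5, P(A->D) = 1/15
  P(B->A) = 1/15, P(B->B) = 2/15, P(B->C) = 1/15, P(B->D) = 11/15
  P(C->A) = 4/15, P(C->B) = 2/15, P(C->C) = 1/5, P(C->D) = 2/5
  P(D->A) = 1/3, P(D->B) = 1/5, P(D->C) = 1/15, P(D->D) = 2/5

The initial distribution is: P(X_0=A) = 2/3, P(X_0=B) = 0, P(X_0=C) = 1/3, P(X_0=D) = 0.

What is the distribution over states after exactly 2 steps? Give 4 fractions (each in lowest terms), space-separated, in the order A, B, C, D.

Propagating the distribution step by step (d_{t+1} = d_t * P):
d_0 = (A=2/3, B=0, C=1/3, D=0)
  d_1[A] = 2/3*1/15 + 0*1/15 + 1/3*4/15 + 0*1/3 = 2/15
  d_1[B] = 2/3*1/15 + 0*2/15 + 1/3*2/15 + 0*1/5 = 4/45
  d_1[C] = 2/3*4/5 + 0*1/15 + 1/3*1/5 + 0*1/15 = 3/5
  d_1[D] = 2/3*1/15 + 0*11/15 + 1/3*2/5 + 0*2/5 = 8/45
d_1 = (A=2/15, B=4/45, C=3/5, D=8/45)
  d_2[A] = 2/15*1/15 + 4/45*1/15 + 3/5*4/15 + 8/45*1/3 = 158/675
  d_2[B] = 2/15*1/15 + 4/45*2/15 + 3/5*2/15 + 8/45*1/5 = 92/675
  d_2[C] = 2/15*4/5 + 4/45*1/15 + 3/5*1/5 + 8/45*1/15 = 11/45
  d_2[D] = 2/15*1/15 + 4/45*11/15 + 3/5*2/5 + 8/45*2/5 = 52/135
d_2 = (A=158/675, B=92/675, C=11/45, D=52/135)

Answer: 158/675 92/675 11/45 52/135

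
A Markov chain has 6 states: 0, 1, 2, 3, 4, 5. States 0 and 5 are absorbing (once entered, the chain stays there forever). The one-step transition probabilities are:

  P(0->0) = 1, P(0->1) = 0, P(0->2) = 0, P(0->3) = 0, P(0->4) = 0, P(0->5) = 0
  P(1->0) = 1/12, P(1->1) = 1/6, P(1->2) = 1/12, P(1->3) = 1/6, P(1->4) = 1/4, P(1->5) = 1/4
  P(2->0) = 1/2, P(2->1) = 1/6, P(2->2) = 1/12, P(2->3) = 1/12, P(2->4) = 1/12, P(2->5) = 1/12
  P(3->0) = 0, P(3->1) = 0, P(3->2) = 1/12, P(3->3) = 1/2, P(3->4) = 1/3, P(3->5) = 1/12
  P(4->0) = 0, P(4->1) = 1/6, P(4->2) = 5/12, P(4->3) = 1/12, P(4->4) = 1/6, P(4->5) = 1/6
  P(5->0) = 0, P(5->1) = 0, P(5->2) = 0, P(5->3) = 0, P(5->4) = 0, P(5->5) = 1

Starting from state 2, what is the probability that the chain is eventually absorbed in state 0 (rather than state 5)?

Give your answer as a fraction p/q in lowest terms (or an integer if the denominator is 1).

Answer: 530/757

Derivation:
Let a_i = P(absorbed in 0 | start in state i).
Boundary conditions: a_0 = 1, a_5 = 0.
For each transient state i, a_i = sum_j P(i->j) * a_j:
  a_1 = 1/12*a_0 + 1/6*a_1 + 1/12*a_2 + 1/6*a_3 + 1/4*a_4 + 1/4*a_5
  a_2 = 1/2*a_0 + 1/6*a_1 + 1/12*a_2 + 1/12*a_3 + 1/12*a_4 + 1/12*a_5
  a_3 = 0*a_0 + 0*a_1 + 1/12*a_2 + 1/2*a_3 + 1/3*a_4 + 1/12*a_5
  a_4 = 0*a_0 + 1/6*a_1 + 5/12*a_2 + 1/12*a_3 + 1/6*a_4 + 1/6*a_5

Substituting a_0 = 1 and a_5 = 0, rearrange to (I - Q) a = r where r[i] = P(i -> 0):
  [5/6, -1/12, -1/6, -1/4] . (a_1, a_2, a_3, a_4) = 1/12
  [-1/6, 11/12, -1/12, -1/12] . (a_1, a_2, a_3, a_4) = 1/2
  [0, -1/12, 1/2, -1/3] . (a_1, a_2, a_3, a_4) = 0
  [-1/6, -5/12, -1/12, 5/6] . (a_1, a_2, a_3, a_4) = 0

Solving yields:
  a_1 = 603/1514
  a_2 = 530/757
  a_3 = 327/757
  a_4 = 358/757

Starting state is 2, so the absorption probability is a_2 = 530/757.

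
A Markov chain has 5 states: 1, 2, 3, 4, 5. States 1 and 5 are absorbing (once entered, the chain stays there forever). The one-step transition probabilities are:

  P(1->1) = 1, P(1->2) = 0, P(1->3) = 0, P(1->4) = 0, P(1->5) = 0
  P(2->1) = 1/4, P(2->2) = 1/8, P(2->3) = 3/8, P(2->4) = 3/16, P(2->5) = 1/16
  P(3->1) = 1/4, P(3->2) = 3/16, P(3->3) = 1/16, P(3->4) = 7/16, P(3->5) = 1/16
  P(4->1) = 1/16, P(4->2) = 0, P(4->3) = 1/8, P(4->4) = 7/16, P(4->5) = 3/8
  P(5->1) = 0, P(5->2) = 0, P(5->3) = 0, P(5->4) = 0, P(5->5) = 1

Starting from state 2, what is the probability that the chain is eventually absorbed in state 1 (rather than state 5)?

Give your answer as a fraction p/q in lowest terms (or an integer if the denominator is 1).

Answer: 811/1514

Derivation:
Let a_i = P(absorbed in 1 | start in state i).
Boundary conditions: a_1 = 1, a_5 = 0.
For each transient state i, a_i = sum_j P(i->j) * a_j:
  a_2 = 1/4*a_1 + 1/8*a_2 + 3/8*a_3 + 3/16*a_4 + 1/16*a_5
  a_3 = 1/4*a_1 + 3/16*a_2 + 1/16*a_3 + 7/16*a_4 + 1/16*a_5
  a_4 = 1/16*a_1 + 0*a_2 + 1/8*a_3 + 7/16*a_4 + 3/8*a_5

Substituting a_1 = 1 and a_5 = 0, rearrange to (I - Q) a = r where r[i] = P(i -> 1):
  [7/8, -3/8, -3/16] . (a_2, a_3, a_4) = 1/4
  [-3/16, 15/16, -7/16] . (a_2, a_3, a_4) = 1/4
  [0, -1/8, 9/16] . (a_2, a_3, a_4) = 1/16

Solving yields:
  a_2 = 811/1514
  a_3 = 719/1514
  a_4 = 164/757

Starting state is 2, so the absorption probability is a_2 = 811/1514.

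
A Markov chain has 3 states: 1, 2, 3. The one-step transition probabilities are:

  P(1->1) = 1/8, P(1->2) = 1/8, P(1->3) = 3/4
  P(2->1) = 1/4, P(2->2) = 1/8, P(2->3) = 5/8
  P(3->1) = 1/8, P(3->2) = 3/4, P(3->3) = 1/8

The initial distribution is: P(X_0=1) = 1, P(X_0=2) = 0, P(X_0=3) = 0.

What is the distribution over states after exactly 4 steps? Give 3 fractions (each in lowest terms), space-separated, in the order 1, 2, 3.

Answer: 661/4096 1817/4096 809/2048

Derivation:
Propagating the distribution step by step (d_{t+1} = d_t * P):
d_0 = (1=1, 2=0, 3=0)
  d_1[1] = 1*1/8 + 0*1/4 + 0*1/8 = 1/8
  d_1[2] = 1*1/8 + 0*1/8 + 0*3/4 = 1/8
  d_1[3] = 1*3/4 + 0*5/8 + 0*1/8 = 3/4
d_1 = (1=1/8, 2=1/8, 3=3/4)
  d_2[1] = 1/8*1/8 + 1/8*1/4 + 3/4*1/8 = 9/64
  d_2[2] = 1/8*1/8 + 1/8*1/8 + 3/4*3/4 = 19/32
  d_2[3] = 1/8*3/4 + 1/8*5/8 + 3/4*1/8 = 17/64
d_2 = (1=9/64, 2=19/32, 3=17/64)
  d_3[1] = 9/64*1/8 + 19/32*1/4 + 17/64*1/8 = 51/256
  d_3[2] = 9/64*1/8 + 19/32*1/8 + 17/64*3/4 = 149/512
  d_3[3] = 9/64*3/4 + 19/32*5/8 + 17/64*1/8 = 261/512
d_3 = (1=51/256, 2=149/512, 3=261/512)
  d_4[1] = 51/256*1/8 + 149/512*1/4 + 261/512*1/8 = 661/4096
  d_4[2] = 51/256*1/8 + 149/512*1/8 + 261/512*3/4 = 1817/4096
  d_4[3] = 51/256*3/4 + 149/512*5/8 + 261/512*1/8 = 809/2048
d_4 = (1=661/4096, 2=1817/4096, 3=809/2048)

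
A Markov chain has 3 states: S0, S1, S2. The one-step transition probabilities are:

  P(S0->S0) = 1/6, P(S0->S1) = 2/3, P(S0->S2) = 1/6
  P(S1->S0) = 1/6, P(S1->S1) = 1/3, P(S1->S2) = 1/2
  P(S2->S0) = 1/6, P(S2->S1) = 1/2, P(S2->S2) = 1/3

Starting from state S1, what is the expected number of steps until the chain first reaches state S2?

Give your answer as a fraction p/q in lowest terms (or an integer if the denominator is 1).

Let h_i = expected steps to first reach S2 from state i.
Boundary: h_S2 = 0.
First-step equations for the other states:
  h_S0 = 1 + 1/6*h_S0 + 2/3*h_S1 + 1/6*h_S2
  h_S1 = 1 + 1/6*h_S0 + 1/3*h_S1 + 1/2*h_S2

Substituting h_S2 = 0 and rearranging gives the linear system (I - Q) h = 1:
  [5/6, -2/3] . (h_S0, h_S1) = 1
  [-1/6, 2/3] . (h_S0, h_S1) = 1

Solving yields:
  h_S0 = 3
  h_S1 = 9/4

Starting state is S1, so the expected hitting time is h_S1 = 9/4.

Answer: 9/4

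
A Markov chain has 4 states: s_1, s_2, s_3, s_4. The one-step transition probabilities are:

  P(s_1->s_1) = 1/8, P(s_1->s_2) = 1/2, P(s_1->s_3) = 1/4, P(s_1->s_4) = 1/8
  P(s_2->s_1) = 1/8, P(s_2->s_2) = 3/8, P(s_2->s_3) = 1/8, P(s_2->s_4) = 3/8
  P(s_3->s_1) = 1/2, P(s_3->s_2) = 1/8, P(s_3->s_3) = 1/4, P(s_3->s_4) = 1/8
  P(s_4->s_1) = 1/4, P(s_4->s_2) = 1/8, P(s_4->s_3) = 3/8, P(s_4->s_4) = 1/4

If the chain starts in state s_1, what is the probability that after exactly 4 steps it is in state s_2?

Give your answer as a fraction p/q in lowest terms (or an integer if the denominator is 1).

Computing P^4 by repeated multiplication:
P^1 =
  s_1: [1/8, 1/2, 1/4, 1/8]
  s_2: [1/8, 3/8, 1/8, 3/8]
  s_3: [1/2, 1/8, 1/4, 1/8]
  s_4: [1/4, 1/8, 3/8, 1/4]
P^2 =
  s_1: [15/64, 19/64, 13/64, 17/64]
  s_2: [7/32, 17/64, 1/4, 17/64]
  s_3: [15/64, 11/32, 1/4, 11/64]
  s_4: [19/64, 1/4, 17/64, 3/16]
P^3 =
  s_1: [15/64, 147/512, 63/256, 119/512]
  s_2: [129/512, 35/128, 1/4, 115/512]
  s_3: [123/512, 153/512, 117/512, 119/512]
  s_4: [127/512, 153/512, 31/128, 27/128]
P^4 =
  s_1: [1009/4096, 583/2048, 249/1024, 925/4096]
  s_2: [1011/4096, 1179/4096, 999/4096, 907/4096]
  s_3: [491/2048, 1187/4096, 495/2048, 937/4096]
  s_4: [31/128, 1199/4096, 979/4096, 463/2048]

(P^4)[s_1 -> s_2] = 583/2048

Answer: 583/2048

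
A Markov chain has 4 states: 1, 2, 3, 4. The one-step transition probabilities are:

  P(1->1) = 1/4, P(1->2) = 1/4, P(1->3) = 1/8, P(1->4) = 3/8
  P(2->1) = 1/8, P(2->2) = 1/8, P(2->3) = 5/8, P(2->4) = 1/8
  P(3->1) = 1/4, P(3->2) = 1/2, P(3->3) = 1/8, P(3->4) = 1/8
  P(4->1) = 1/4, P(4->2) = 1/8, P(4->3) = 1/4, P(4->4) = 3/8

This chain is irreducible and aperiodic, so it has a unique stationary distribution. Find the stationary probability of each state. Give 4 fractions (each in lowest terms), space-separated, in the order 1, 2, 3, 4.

The stationary distribution satisfies pi = pi * P, i.e.:
  pi_1 = 1/4*pi_1 + 1/8*pi_2 + 1/4*pi_3 + 1/4*pi_4
  pi_2 = 1/4*pi_1 + 1/8*pi_2 + 1/2*pi_3 + 1/8*pi_4
  pi_3 = 1/8*pi_1 + 5/8*pi_2 + 1/8*pi_3 + 1/4*pi_4
  pi_4 = 3/8*pi_1 + 1/8*pi_2 + 1/8*pi_3 + 3/8*pi_4
with normalization: pi_1 + pi_2 + pi_3 + pi_4 = 1.

Using the first 3 balance equations plus normalization, the linear system A*pi = b is:
  [-3/4, 1/8, 1/4, 1/4] . pi = 0
  [1/4, -7/8, 1/2, 1/8] . pi = 0
  [1/8, 5/8, -7/8, 1/4] . pi = 0
  [1, 1, 1, 1] . pi = 1

Solving yields:
  pi_1 = 37/170
  pi_2 = 22/85
  pi_3 = 29/102
  pi_4 = 61/255

Verification (pi * P):
  37/170*1/4 + 22/85*1/8 + 29/102*1/4 + 61/255*1/4 = 37/170 = pi_1  (ok)
  37/170*1/4 + 22/85*1/8 + 29/102*1/2 + 61/255*1/8 = 22/85 = pi_2  (ok)
  37/170*1/8 + 22/85*5/8 + 29/102*1/8 + 61/255*1/4 = 29/102 = pi_3  (ok)
  37/170*3/8 + 22/85*1/8 + 29/102*1/8 + 61/255*3/8 = 61/255 = pi_4  (ok)

Answer: 37/170 22/85 29/102 61/255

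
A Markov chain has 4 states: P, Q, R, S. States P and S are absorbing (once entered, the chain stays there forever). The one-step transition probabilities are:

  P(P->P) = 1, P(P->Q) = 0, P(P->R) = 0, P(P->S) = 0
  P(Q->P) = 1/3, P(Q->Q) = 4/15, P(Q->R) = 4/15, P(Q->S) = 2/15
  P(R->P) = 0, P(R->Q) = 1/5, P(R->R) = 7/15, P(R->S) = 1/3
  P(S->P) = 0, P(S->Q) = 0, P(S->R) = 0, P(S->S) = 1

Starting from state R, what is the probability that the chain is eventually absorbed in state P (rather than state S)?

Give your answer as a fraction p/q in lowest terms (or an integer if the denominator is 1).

Let a_i = P(absorbed in P | start in state i).
Boundary conditions: a_P = 1, a_S = 0.
For each transient state i, a_i = sum_j P(i->j) * a_j:
  a_Q = 1/3*a_P + 4/15*a_Q + 4/15*a_R + 2/15*a_S
  a_R = 0*a_P + 1/5*a_Q + 7/15*a_R + 1/3*a_S

Substituting a_P = 1 and a_S = 0, rearrange to (I - Q) a = r where r[i] = P(i -> P):
  [11/15, -4/15] . (a_Q, a_R) = 1/3
  [-1/5, 8/15] . (a_Q, a_R) = 0

Solving yields:
  a_Q = 10/19
  a_R = 15/76

Starting state is R, so the absorption probability is a_R = 15/76.

Answer: 15/76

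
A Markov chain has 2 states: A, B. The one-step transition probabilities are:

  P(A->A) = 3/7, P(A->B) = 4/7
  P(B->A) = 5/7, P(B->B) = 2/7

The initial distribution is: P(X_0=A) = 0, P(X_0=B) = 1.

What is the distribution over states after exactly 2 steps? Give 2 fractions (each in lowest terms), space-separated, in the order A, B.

Answer: 25/49 24/49

Derivation:
Propagating the distribution step by step (d_{t+1} = d_t * P):
d_0 = (A=0, B=1)
  d_1[A] = 0*3/7 + 1*5/7 = 5/7
  d_1[B] = 0*4/7 + 1*2/7 = 2/7
d_1 = (A=5/7, B=2/7)
  d_2[A] = 5/7*3/7 + 2/7*5/7 = 25/49
  d_2[B] = 5/7*4/7 + 2/7*2/7 = 24/49
d_2 = (A=25/49, B=24/49)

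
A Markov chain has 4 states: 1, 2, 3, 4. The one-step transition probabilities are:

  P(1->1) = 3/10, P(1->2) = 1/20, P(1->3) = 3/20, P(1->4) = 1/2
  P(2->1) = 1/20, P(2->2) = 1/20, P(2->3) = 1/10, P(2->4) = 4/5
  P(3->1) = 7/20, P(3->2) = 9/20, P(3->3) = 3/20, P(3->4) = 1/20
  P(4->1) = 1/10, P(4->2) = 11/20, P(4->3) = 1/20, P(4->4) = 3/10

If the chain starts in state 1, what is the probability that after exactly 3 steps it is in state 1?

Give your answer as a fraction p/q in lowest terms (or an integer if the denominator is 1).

Computing P^3 by repeated multiplication:
P^1 =
  1: [3/10, 1/20, 3/20, 1/2]
  2: [1/20, 1/20, 1/10, 4/5]
  3: [7/20, 9/20, 3/20, 1/20]
  4: [1/10, 11/20, 1/20, 3/10]
P^2 =
  1: [39/200, 9/25, 39/400, 139/400]
  2: [53/400, 49/100, 27/400, 31/100]
  3: [37/200, 27/200, 49/400, 223/400]
  4: [21/200, 11/50, 37/400, 233/400]
P^3 =
  1: [1163/8000, 1051/4000, 389/4000, 3957/8000]
  2: [951/8000, 29/125, 189/2000, 4437/8000]
  3: [1287/8000, 1511/4000, 7/80, 2991/8000]
  4: [213/1600, 1513/4000, 323/4000, 3263/8000]

(P^3)[1 -> 1] = 1163/8000

Answer: 1163/8000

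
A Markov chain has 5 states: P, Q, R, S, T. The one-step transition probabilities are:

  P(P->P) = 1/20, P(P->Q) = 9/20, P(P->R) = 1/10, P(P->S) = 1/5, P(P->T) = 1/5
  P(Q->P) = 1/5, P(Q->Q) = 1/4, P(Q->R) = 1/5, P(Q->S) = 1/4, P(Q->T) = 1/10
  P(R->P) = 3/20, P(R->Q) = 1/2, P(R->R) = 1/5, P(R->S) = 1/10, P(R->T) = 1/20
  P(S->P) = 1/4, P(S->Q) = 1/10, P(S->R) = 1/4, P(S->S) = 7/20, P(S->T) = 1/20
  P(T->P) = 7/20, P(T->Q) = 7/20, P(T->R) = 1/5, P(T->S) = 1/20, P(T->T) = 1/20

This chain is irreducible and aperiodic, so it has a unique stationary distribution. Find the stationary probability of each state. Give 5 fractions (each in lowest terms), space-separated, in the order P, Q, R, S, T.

Answer: 10650/56917 17793/56917 10929/56917 12212/56917 5333/56917

Derivation:
The stationary distribution satisfies pi = pi * P, i.e.:
  pi_P = 1/20*pi_P + 1/5*pi_Q + 3/20*pi_R + 1/4*pi_S + 7/20*pi_T
  pi_Q = 9/20*pi_P + 1/4*pi_Q + 1/2*pi_R + 1/10*pi_S + 7/20*pi_T
  pi_R = 1/10*pi_P + 1/5*pi_Q + 1/5*pi_R + 1/4*pi_S + 1/5*pi_T
  pi_S = 1/5*pi_P + 1/4*pi_Q + 1/10*pi_R + 7/20*pi_S + 1/20*pi_T
  pi_T = 1/5*pi_P + 1/10*pi_Q + 1/20*pi_R + 1/20*pi_S + 1/20*pi_T
with normalization: pi_P + pi_Q + pi_R + pi_S + pi_T = 1.

Using the first 4 balance equations plus normalization, the linear system A*pi = b is:
  [-19/20, 1/5, 3/20, 1/4, 7/20] . pi = 0
  [9/20, -3/4, 1/2, 1/10, 7/20] . pi = 0
  [1/10, 1/5, -4/5, 1/4, 1/5] . pi = 0
  [1/5, 1/4, 1/10, -13/20, 1/20] . pi = 0
  [1, 1, 1, 1, 1] . pi = 1

Solving yields:
  pi_P = 10650/56917
  pi_Q = 17793/56917
  pi_R = 10929/56917
  pi_S = 12212/56917
  pi_T = 5333/56917

Verification (pi * P):
  10650/56917*1/20 + 17793/56917*1/5 + 10929/56917*3/20 + 12212/56917*1/4 + 5333/56917*7/20 = 10650/56917 = pi_P  (ok)
  10650/56917*9/20 + 17793/56917*1/4 + 10929/56917*1/2 + 12212/56917*1/10 + 5333/56917*7/20 = 17793/56917 = pi_Q  (ok)
  10650/56917*1/10 + 17793/56917*1/5 + 10929/56917*1/5 + 12212/56917*1/4 + 5333/56917*1/5 = 10929/56917 = pi_R  (ok)
  10650/56917*1/5 + 17793/56917*1/4 + 10929/56917*1/10 + 12212/56917*7/20 + 5333/56917*1/20 = 12212/56917 = pi_S  (ok)
  10650/56917*1/5 + 17793/56917*1/10 + 10929/56917*1/20 + 12212/56917*1/20 + 5333/56917*1/20 = 5333/56917 = pi_T  (ok)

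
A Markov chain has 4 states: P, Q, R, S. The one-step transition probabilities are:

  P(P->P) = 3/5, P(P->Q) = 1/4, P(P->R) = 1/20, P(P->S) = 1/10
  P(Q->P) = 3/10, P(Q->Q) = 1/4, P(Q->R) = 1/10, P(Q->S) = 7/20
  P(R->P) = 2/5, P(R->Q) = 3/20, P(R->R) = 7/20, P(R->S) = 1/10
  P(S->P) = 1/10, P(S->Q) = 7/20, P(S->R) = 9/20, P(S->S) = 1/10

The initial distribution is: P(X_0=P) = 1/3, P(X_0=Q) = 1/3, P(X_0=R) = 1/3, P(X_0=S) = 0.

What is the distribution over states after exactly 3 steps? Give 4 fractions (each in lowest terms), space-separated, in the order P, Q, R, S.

Answer: 4927/12000 247/1000 359/2000 391/2400

Derivation:
Propagating the distribution step by step (d_{t+1} = d_t * P):
d_0 = (P=1/3, Q=1/3, R=1/3, S=0)
  d_1[P] = 1/3*3/5 + 1/3*3/10 + 1/3*2/5 + 0*1/10 = 13/30
  d_1[Q] = 1/3*1/4 + 1/3*1/4 + 1/3*3/20 + 0*7/20 = 13/60
  d_1[R] = 1/3*1/20 + 1/3*1/10 + 1/3*7/20 + 0*9/20 = 1/6
  d_1[S] = 1/3*1/10 + 1/3*7/20 + 1/3*1/10 + 0*1/10 = 11/60
d_1 = (P=13/30, Q=13/60, R=1/6, S=11/60)
  d_2[P] = 13/30*3/5 + 13/60*3/10 + 1/6*2/5 + 11/60*1/10 = 41/100
  d_2[Q] = 13/30*1/4 + 13/60*1/4 + 1/6*3/20 + 11/60*7/20 = 151/600
  d_2[R] = 13/30*1/20 + 13/60*1/10 + 1/6*7/20 + 11/60*9/20 = 221/1200
  d_2[S] = 13/30*1/10 + 13/60*7/20 + 1/6*1/10 + 11/60*1/10 = 37/240
d_2 = (P=41/100, Q=151/600, R=221/1200, S=37/240)
  d_3[P] = 41/100*3/5 + 151/600*3/10 + 221/1200*2/5 + 37/240*1/10 = 4927/12000
  d_3[Q] = 41/100*1/4 + 151/600*1/4 + 221/1200*3/20 + 37/240*7/20 = 247/1000
  d_3[R] = 41/100*1/20 + 151/600*1/10 + 221/1200*7/20 + 37/240*9/20 = 359/2000
  d_3[S] = 41/100*1/10 + 151/600*7/20 + 221/1200*1/10 + 37/240*1/10 = 391/2400
d_3 = (P=4927/12000, Q=247/1000, R=359/2000, S=391/2400)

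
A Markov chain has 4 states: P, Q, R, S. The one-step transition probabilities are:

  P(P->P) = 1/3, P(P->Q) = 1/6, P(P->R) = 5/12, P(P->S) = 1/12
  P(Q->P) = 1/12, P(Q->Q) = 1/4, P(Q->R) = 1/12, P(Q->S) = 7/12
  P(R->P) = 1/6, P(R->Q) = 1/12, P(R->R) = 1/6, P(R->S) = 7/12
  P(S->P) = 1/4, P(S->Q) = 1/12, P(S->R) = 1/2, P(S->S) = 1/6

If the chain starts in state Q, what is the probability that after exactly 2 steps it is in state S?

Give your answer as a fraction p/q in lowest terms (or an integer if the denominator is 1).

Computing P^2 by repeated multiplication:
P^1 =
  P: [1/3, 1/6, 5/12, 1/12]
  Q: [1/12, 1/4, 1/12, 7/12]
  R: [1/6, 1/12, 1/6, 7/12]
  S: [1/4, 1/12, 1/2, 1/6]
P^2 =
  P: [31/144, 5/36, 19/72, 55/144]
  Q: [5/24, 19/144, 13/36, 43/144]
  R: [17/72, 1/9, 19/48, 37/144]
  S: [31/144, 17/144, 5/18, 7/18]

(P^2)[Q -> S] = 43/144

Answer: 43/144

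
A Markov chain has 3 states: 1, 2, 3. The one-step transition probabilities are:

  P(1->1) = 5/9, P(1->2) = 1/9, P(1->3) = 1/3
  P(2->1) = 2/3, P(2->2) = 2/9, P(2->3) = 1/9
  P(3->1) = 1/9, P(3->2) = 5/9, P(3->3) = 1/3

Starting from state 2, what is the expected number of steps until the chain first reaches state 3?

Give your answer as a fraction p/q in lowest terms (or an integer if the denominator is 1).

Answer: 45/11

Derivation:
Let h_i = expected steps to first reach 3 from state i.
Boundary: h_3 = 0.
First-step equations for the other states:
  h_1 = 1 + 5/9*h_1 + 1/9*h_2 + 1/3*h_3
  h_2 = 1 + 2/3*h_1 + 2/9*h_2 + 1/9*h_3

Substituting h_3 = 0 and rearranging gives the linear system (I - Q) h = 1:
  [4/9, -1/9] . (h_1, h_2) = 1
  [-2/3, 7/9] . (h_1, h_2) = 1

Solving yields:
  h_1 = 36/11
  h_2 = 45/11

Starting state is 2, so the expected hitting time is h_2 = 45/11.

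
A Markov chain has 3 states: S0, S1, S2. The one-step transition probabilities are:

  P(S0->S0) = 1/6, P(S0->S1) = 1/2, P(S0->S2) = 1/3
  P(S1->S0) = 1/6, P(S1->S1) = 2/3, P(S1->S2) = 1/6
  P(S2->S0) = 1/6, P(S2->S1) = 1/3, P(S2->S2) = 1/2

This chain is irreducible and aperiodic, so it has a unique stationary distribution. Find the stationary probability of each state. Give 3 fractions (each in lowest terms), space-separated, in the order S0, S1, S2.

The stationary distribution satisfies pi = pi * P, i.e.:
  pi_S0 = 1/6*pi_S0 + 1/6*pi_S1 + 1/6*pi_S2
  pi_S1 = 1/2*pi_S0 + 2/3*pi_S1 + 1/3*pi_S2
  pi_S2 = 1/3*pi_S0 + 1/6*pi_S1 + 1/2*pi_S2
with normalization: pi_S0 + pi_S1 + pi_S2 = 1.

Using the first 2 balance equations plus normalization, the linear system A*pi = b is:
  [-5/6, 1/6, 1/6] . pi = 0
  [1/2, -1/3, 1/3] . pi = 0
  [1, 1, 1] . pi = 1

Solving yields:
  pi_S0 = 1/6
  pi_S1 = 13/24
  pi_S2 = 7/24

Verification (pi * P):
  1/6*1/6 + 13/24*1/6 + 7/24*1/6 = 1/6 = pi_S0  (ok)
  1/6*1/2 + 13/24*2/3 + 7/24*1/3 = 13/24 = pi_S1  (ok)
  1/6*1/3 + 13/24*1/6 + 7/24*1/2 = 7/24 = pi_S2  (ok)

Answer: 1/6 13/24 7/24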